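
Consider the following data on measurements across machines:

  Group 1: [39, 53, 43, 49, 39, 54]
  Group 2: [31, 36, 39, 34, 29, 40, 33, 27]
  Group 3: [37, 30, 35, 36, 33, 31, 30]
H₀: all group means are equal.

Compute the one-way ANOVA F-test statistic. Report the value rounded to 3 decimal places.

Group means [46.17, 33.62, 33.14], grand mean 37.048
SSB = Σnᵢ(x̄ᵢ−x̄)² = 699.387; SSW = ΣΣ(x−x̄ᵢ)² = 427.565
MSB = 699.387/2 = 349.6935; MSW = 427.565/18 = 23.7536
F = MSB/MSW = 14.7217
df = (2, 18)

test statistic = 14.722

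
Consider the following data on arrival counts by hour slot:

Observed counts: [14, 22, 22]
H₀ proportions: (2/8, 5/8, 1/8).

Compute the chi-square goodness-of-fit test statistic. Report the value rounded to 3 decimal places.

n = 58; E_i = n·p_i = [14.50, 36.25, 7.25]
χ² = (14−14.50)²/14.50 + (22−36.25)²/36.25 + (22−7.25)²/7.25 = 35.6276
df = 2

test statistic = 35.628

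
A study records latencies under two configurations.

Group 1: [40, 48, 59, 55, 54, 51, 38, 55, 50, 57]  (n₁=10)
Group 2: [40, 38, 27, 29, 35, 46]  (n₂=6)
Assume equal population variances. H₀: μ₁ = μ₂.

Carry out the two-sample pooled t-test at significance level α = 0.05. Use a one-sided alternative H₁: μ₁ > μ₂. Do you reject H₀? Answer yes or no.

x̄₁=50.700, s₁=6.993, n₁=10
x̄₂=35.833, s₂=7.083, n₂=6
s_p² = [9·6.993² + 5·7.083²]/14 = 49.3524
SE = √(s_p²·(1/10+1/6)) = 3.6278
t = (50.700−35.833)/3.6278 = 4.0980
df = 14
p-value (one-sided, H₁ greater) = 0.00054
At α=0.05: p < α → reject H₀

reject H₀: yes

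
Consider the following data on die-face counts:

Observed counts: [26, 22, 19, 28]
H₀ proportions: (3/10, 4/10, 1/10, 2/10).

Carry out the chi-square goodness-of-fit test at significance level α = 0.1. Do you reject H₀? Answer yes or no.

n = 95; E_i = n·p_i = [28.50, 38.00, 9.50, 19.00]
χ² = (26−28.50)²/28.50 + (22−38.00)²/38.00 + (19−9.50)²/9.50 + (28−19.00)²/19.00 = 20.7193
df = 3
p-value (upper-tail) = 0.00012
At α=0.1: p < α → reject H₀

reject H₀: yes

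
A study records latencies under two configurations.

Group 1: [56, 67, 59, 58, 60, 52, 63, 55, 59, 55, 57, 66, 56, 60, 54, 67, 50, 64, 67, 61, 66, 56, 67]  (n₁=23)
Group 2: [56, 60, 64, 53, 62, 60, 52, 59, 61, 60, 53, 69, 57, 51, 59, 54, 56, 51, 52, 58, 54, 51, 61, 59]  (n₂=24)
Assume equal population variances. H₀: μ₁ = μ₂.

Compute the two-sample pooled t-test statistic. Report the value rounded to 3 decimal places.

test statistic = 1.809

x̄₁=59.783, s₁=5.248, n₁=23
x̄₂=57.167, s₂=4.659, n₂=24
s_p² = [22·5.248² + 23·4.659²]/45 = 24.5610
SE = √(s_p²·(1/23+1/24)) = 1.4461
t = (59.783−57.167)/1.4461 = 1.8089
df = 45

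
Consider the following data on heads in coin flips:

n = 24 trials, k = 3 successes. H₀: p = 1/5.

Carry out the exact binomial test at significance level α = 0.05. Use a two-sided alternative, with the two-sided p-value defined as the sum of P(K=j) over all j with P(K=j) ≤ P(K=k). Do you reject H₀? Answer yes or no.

Exact binomial: n=24, k=3, p₀=1/5=0.2000
P(X=j) = C(n,j)·p₀^j·(1−p₀)^(n−j); p = Σ P(X=j) over j with P(X=j) ≤ P(X=3)
p-value (two-sided) = 0.45279
At α=0.05: p ≥ α → fail to reject H₀

reject H₀: no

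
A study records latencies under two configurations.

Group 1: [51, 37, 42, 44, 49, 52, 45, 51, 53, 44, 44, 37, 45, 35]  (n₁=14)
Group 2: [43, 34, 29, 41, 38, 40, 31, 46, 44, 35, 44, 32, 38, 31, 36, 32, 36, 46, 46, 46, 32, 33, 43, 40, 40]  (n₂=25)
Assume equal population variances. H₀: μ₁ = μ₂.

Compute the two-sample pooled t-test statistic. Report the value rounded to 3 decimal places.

x̄₁=44.929, s₁=5.824, n₁=14
x̄₂=38.240, s₂=5.562, n₂=25
s_p² = [13·5.824² + 24·5.562²]/37 = 31.9862
SE = √(s_p²·(1/14+1/25)) = 1.8879
t = (44.929−38.240)/1.8879 = 3.5429
df = 37

test statistic = 3.543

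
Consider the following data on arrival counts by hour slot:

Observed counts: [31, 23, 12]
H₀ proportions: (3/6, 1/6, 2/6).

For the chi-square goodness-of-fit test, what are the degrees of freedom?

degrees of freedom = 2

df = k − 1 = 3 − 1 = 2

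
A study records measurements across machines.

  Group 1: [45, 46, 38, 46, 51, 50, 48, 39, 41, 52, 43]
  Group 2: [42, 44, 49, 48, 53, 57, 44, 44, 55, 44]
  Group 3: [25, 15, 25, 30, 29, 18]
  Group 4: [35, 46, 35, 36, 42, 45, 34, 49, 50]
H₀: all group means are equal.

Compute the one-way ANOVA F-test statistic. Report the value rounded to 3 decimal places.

test statistic = 26.832

Group means [45.36, 48.00, 23.67, 41.33], grand mean 41.472
SSB = Σnᵢ(x̄ᵢ−x̄)² = 2495.093; SSW = ΣΣ(x−x̄ᵢ)² = 991.879
MSB = 2495.093/3 = 831.6978; MSW = 991.879/32 = 30.9962
F = MSB/MSW = 26.8322
df = (3, 32)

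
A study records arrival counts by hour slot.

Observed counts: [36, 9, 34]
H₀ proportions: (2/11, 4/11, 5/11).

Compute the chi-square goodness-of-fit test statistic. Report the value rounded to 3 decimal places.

test statistic = 46.240

n = 79; E_i = n·p_i = [14.36, 28.73, 35.91]
χ² = (36−14.36)²/14.36 + (9−28.73)²/28.73 + (34−35.91)²/35.91 = 46.2399
df = 2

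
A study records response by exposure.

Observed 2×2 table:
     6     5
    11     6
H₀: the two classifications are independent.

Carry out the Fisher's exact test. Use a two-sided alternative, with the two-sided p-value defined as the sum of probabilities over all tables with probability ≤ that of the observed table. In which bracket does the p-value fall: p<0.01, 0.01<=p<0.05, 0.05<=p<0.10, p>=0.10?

Margins: r₁=11, r₂=17, c₁=17, c₂=11, n=28
p_obs = C(11,6)·C(17,11)/C(28,17); sum pmf over tables with pmf ≤ p_obs
p-value (two-sided) = 0.70114
→ bracket: p>=0.10

p-value bracket: p>=0.10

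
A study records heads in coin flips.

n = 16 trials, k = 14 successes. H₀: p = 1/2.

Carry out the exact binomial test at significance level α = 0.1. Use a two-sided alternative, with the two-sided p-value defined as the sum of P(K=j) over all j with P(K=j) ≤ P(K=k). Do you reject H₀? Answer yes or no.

reject H₀: yes

Exact binomial: n=16, k=14, p₀=1/2=0.5000
P(X=j) = C(n,j)·p₀^j·(1−p₀)^(n−j); p = Σ P(X=j) over j with P(X=j) ≤ P(X=14)
p-value (two-sided) = 0.00418
At α=0.1: p < α → reject H₀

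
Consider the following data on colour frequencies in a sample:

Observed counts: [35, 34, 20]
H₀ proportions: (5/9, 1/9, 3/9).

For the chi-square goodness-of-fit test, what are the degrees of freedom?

df = k − 1 = 3 − 1 = 2

degrees of freedom = 2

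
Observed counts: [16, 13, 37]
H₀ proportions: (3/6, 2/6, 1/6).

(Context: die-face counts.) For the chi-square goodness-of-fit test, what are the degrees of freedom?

degrees of freedom = 2

df = k − 1 = 3 − 1 = 2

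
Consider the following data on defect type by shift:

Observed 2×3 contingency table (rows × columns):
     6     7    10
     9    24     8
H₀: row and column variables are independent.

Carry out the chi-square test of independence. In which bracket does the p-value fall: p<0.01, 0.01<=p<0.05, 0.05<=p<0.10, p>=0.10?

Row totals [23, 41], col totals [15, 31, 18], n=64
χ² = (6−5.39)²/5.39 + (7−11.14)²/11.14 + (10−6.47)²/6.47 + (9−9.61)²/9.61 + (24−19.86)²/19.86 + (8−11.53)²/11.53 = 5.5189
df = 2
p-value (upper-tail) = 0.06333
→ bracket: 0.05<=p<0.10

p-value bracket: 0.05<=p<0.10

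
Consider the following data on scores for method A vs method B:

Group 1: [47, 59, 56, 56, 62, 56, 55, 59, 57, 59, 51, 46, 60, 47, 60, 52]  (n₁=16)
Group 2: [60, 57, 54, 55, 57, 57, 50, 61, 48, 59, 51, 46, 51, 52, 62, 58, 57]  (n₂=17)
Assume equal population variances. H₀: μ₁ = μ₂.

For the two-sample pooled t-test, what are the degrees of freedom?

df = n₁ + n₂ − 2 = 16 + 17 − 2 = 31

degrees of freedom = 31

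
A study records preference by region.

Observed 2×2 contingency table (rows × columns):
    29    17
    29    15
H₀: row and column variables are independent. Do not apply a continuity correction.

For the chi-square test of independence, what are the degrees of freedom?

df = (r−1)(c−1) = (2−1)·(2−1) = 1

degrees of freedom = 1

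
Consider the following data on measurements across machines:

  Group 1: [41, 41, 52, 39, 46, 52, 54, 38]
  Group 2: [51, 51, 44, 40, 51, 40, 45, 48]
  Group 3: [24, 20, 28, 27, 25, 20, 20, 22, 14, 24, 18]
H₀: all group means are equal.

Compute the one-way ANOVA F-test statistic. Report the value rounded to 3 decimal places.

test statistic = 71.441

Group means [45.38, 46.25, 22.00], grand mean 36.111
SSB = Σnᵢ(x̄ᵢ−x̄)² = 3699.292; SSW = ΣΣ(x−x̄ᵢ)² = 621.375
MSB = 3699.292/2 = 1849.6458; MSW = 621.375/24 = 25.8906
F = MSB/MSW = 71.4408
df = (2, 24)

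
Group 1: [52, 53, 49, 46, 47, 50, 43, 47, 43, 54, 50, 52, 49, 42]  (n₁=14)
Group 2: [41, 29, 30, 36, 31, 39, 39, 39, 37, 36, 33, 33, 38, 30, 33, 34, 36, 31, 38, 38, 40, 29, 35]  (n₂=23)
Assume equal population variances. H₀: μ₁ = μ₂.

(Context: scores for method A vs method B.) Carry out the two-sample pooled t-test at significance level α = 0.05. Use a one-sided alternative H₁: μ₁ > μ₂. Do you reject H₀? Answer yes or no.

x̄₁=48.357, s₁=3.855, n₁=14
x̄₂=35.000, s₂=3.754, n₂=23
s_p² = [13·3.855² + 22·3.754²]/35 = 14.3776
SE = √(s_p²·(1/14+1/23)) = 1.2853
t = (48.357−35.000)/1.2853 = 10.3920
df = 35
p-value (one-sided, H₁ greater) = 0.00000
At α=0.05: p < α → reject H₀

reject H₀: yes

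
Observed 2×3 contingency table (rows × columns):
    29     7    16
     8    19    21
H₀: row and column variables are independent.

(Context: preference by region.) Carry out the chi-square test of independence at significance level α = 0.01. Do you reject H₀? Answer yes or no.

Row totals [52, 48], col totals [37, 26, 37], n=100
χ² = (29−19.24)²/19.24 + (7−13.52)²/13.52 + (16−19.24)²/19.24 + (8−17.76)²/17.76 + (19−12.48)²/12.48 + (21−17.76)²/17.76 = 18.0019
df = 2
p-value (upper-tail) = 0.00012
At α=0.01: p < α → reject H₀

reject H₀: yes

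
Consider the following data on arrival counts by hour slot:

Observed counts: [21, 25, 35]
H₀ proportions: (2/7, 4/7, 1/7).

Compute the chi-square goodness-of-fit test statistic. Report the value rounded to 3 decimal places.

n = 81; E_i = n·p_i = [23.14, 46.29, 11.57]
χ² = (21−23.14)²/23.14 + (25−46.29)²/46.29 + (35−11.57)²/11.57 = 57.4228
df = 2

test statistic = 57.423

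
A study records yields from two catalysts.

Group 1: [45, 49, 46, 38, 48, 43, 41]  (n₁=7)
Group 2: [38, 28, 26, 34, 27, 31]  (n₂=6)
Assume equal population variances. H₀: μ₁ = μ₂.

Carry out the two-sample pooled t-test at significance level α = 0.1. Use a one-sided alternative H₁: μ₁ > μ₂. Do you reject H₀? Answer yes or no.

x̄₁=44.286, s₁=3.904, n₁=7
x̄₂=30.667, s₂=4.633, n₂=6
s_p² = [6·3.904² + 5·4.633²]/11 = 18.0693
SE = √(s_p²·(1/7+1/6)) = 2.3649
t = (44.286−30.667)/2.3649 = 5.7588
df = 11
p-value (one-sided, H₁ greater) = 0.00006
At α=0.1: p < α → reject H₀

reject H₀: yes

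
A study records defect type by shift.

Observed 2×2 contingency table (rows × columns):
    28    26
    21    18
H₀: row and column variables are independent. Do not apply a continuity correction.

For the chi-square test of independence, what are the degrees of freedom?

degrees of freedom = 1

df = (r−1)(c−1) = (2−1)·(2−1) = 1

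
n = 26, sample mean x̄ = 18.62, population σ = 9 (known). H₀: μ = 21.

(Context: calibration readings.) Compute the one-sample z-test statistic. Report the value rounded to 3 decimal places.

test statistic = -1.348

SE = σ/√n = 9/√26 = 1.7650
z = (x̄−μ₀)/SE = (18.62−21)/1.7650 = -1.3484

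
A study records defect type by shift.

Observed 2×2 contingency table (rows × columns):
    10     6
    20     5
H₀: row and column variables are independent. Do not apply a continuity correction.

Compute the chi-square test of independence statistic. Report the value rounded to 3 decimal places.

Row totals [16, 25], col totals [30, 11], n=41
χ² = (10−11.71)²/11.71 + (6−4.29)²/4.29 + (20−18.29)²/18.29 + (5−6.71)²/6.71 = 1.5220
df = 1

test statistic = 1.522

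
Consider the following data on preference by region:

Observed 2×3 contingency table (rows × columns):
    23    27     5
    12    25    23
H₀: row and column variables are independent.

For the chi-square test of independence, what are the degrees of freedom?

df = (r−1)(c−1) = (2−1)·(3−1) = 2

degrees of freedom = 2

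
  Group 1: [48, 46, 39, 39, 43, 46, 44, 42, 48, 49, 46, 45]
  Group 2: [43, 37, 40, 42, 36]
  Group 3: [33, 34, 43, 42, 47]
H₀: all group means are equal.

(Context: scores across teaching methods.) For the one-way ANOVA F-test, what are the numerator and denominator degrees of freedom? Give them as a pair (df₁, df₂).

k = 3 groups, N = 22 total
df = (k−1, N−k) = (3−1, 22−3) = (2, 19)

degrees of freedom = [2, 19]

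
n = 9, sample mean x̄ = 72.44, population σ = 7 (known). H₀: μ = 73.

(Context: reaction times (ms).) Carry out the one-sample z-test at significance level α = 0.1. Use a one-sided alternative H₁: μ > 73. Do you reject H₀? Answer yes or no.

reject H₀: no

SE = σ/√n = 7/√9 = 2.3333
z = (x̄−μ₀)/SE = (72.44−73)/2.3333 = -0.2400
p-value (one-sided, H₁ greater) = 0.59483
At α=0.1: p ≥ α → fail to reject H₀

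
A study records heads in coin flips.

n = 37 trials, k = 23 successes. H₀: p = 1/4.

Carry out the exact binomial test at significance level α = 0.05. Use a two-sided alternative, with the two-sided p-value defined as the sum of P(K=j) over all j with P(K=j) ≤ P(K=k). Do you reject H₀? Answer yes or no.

reject H₀: yes

Exact binomial: n=37, k=23, p₀=1/4=0.2500
P(X=j) = C(n,j)·p₀^j·(1−p₀)^(n−j); p = Σ P(X=j) over j with P(X=j) ≤ P(X=23)
p-value (two-sided) = 0.00000
At α=0.05: p < α → reject H₀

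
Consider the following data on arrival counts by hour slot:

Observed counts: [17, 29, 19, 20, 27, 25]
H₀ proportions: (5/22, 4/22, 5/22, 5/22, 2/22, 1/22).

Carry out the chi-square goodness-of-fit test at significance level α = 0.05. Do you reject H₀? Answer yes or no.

reject H₀: yes

n = 137; E_i = n·p_i = [31.14, 24.91, 31.14, 31.14, 12.45, 6.23]
χ² = (17−31.14)²/31.14 + (29−24.91)²/24.91 + (19−31.14)²/31.14 + (20−31.14)²/31.14 + (27−12.45)²/12.45 + (25−6.23)²/6.23 = 89.3832
df = 5
p-value (upper-tail) = 0.00000
At α=0.05: p < α → reject H₀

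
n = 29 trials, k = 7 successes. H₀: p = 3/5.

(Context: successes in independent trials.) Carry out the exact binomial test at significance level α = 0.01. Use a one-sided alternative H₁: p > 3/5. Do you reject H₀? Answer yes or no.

Exact binomial: n=29, k=7, p₀=3/5=0.6000
P(X≥7) from Σ C(n,i)·p₀^i·(1−p₀)^(n−i)
p-value (one-sided, H₁ greater) = 0.99998
At α=0.01: p ≥ α → fail to reject H₀

reject H₀: no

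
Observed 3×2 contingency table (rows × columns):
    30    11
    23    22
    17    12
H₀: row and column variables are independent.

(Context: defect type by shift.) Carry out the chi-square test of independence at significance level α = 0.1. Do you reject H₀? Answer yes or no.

Row totals [41, 45, 29], col totals [70, 45], n=115
χ² = (30−24.96)²/24.96 + (11−16.04)²/16.04 + (23−27.39)²/27.39 + (22−17.61)²/17.61 + (17−17.65)²/17.65 + (12−11.35)²/11.35 = 4.4654
df = 2
p-value (upper-tail) = 0.10724
At α=0.1: p ≥ α → fail to reject H₀

reject H₀: no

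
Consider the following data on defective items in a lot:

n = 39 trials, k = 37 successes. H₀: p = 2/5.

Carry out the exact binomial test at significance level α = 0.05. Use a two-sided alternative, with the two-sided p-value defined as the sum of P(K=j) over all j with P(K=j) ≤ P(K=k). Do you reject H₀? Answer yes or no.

reject H₀: yes

Exact binomial: n=39, k=37, p₀=2/5=0.4000
P(X=j) = C(n,j)·p₀^j·(1−p₀)^(n−j); p = Σ P(X=j) over j with P(X=j) ≤ P(X=37)
p-value (two-sided) = 0.00000
At α=0.05: p < α → reject H₀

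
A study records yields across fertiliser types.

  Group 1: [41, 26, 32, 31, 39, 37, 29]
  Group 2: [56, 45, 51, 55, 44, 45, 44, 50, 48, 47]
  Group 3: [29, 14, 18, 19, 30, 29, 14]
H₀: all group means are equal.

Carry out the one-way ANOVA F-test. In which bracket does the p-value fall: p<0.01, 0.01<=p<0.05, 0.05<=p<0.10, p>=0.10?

p-value bracket: p<0.01

Group means [33.57, 48.50, 21.86], grand mean 36.375
SSB = Σnᵢ(x̄ᵢ−x̄)² = 3000.554; SSW = ΣΣ(x−x̄ᵢ)² = 673.071
MSB = 3000.554/2 = 1500.2768; MSW = 673.071/21 = 32.0510
F = MSB/MSW = 46.8090
df = (2, 21)
p-value (upper-tail) = 0.00000
→ bracket: p<0.01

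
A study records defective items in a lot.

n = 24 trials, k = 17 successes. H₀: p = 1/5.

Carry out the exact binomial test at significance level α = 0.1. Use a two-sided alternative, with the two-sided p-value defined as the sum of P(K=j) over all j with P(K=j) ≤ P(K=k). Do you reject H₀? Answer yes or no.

Exact binomial: n=24, k=17, p₀=1/5=0.2000
P(X=j) = C(n,j)·p₀^j·(1−p₀)^(n−j); p = Σ P(X=j) over j with P(X=j) ≤ P(X=17)
p-value (two-sided) = 0.00000
At α=0.1: p < α → reject H₀

reject H₀: yes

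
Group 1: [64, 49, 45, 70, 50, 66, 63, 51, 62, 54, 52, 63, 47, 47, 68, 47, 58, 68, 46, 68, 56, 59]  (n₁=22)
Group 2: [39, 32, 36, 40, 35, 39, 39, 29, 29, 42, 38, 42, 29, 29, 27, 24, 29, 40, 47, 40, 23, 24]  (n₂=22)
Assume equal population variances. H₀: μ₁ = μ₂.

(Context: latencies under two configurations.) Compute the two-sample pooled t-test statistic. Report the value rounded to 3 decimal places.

test statistic = 9.766

x̄₁=56.955, s₁=8.488, n₁=22
x̄₂=34.182, s₂=6.898, n₂=22
s_p² = [21·8.488² + 21·6.898²]/42 = 59.8149
SE = √(s_p²·(1/22+1/22)) = 2.3319
t = (56.955−34.182)/2.3319 = 9.7658
df = 42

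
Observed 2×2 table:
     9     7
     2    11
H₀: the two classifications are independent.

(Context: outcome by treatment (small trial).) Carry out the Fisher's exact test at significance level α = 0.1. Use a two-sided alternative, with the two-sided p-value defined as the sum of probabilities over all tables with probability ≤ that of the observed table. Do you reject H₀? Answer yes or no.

Margins: r₁=16, r₂=13, c₁=11, c₂=18, n=29
p_obs = C(16,9)·C(13,2)/C(29,11); sum pmf over tables with pmf ≤ p_obs
p-value (two-sided) = 0.05237
At α=0.1: p < α → reject H₀

reject H₀: yes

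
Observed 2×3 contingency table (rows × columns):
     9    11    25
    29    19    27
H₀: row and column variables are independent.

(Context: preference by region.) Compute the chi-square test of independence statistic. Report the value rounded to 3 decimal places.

Row totals [45, 75], col totals [38, 30, 52], n=120
χ² = (9−14.25)²/14.25 + (11−11.25)²/11.25 + (25−19.50)²/19.50 + (29−23.75)²/23.75 + (19−18.75)²/18.75 + (27−32.50)²/32.50 = 5.5857
df = 2

test statistic = 5.586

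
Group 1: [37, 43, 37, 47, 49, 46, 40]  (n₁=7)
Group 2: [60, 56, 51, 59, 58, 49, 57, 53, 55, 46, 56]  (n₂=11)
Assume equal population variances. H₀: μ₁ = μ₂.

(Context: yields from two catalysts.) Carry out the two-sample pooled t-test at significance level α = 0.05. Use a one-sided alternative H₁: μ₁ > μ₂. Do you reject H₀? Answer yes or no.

reject H₀: no

x̄₁=42.714, s₁=4.855, n₁=7
x̄₂=54.545, s₂=4.367, n₂=11
s_p² = [6·4.855² + 10·4.367²]/16 = 20.7597
SE = √(s_p²·(1/7+1/11)) = 2.2029
t = (42.714−54.545)/2.2029 = -5.3706
df = 16
p-value (one-sided, H₁ greater) = 0.99997
At α=0.05: p ≥ α → fail to reject H₀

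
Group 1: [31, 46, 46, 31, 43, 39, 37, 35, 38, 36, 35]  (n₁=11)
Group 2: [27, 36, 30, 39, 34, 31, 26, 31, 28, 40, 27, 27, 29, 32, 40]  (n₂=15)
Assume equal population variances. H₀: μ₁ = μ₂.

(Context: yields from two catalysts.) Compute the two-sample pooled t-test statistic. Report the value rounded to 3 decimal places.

test statistic = 3.044

x̄₁=37.909, s₁=5.243, n₁=11
x̄₂=31.800, s₂=4.916, n₂=15
s_p² = [10·5.243² + 14·4.916²]/24 = 25.5545
SE = √(s_p²·(1/11+1/15)) = 2.0067
t = (37.909−31.800)/2.0067 = 3.0444
df = 24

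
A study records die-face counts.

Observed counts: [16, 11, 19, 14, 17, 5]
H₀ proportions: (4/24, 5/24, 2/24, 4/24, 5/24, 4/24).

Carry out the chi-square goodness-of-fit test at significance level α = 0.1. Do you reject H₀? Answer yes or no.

n = 82; E_i = n·p_i = [13.67, 17.08, 6.83, 13.67, 17.08, 13.67]
χ² = (16−13.67)²/13.67 + (11−17.08)²/17.08 + (19−6.83)²/6.83 + (14−13.67)²/13.67 + (17−17.08)²/17.08 + (5−13.67)²/13.67 = 29.7317
df = 5
p-value (upper-tail) = 0.00002
At α=0.1: p < α → reject H₀

reject H₀: yes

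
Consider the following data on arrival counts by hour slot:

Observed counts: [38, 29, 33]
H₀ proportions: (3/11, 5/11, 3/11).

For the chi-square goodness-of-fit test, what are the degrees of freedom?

degrees of freedom = 2

df = k − 1 = 3 − 1 = 2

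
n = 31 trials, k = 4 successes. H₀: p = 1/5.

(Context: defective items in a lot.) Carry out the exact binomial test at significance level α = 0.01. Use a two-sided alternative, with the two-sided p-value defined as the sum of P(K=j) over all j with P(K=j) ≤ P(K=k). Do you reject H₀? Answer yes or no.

reject H₀: no

Exact binomial: n=31, k=4, p₀=1/5=0.2000
P(X=j) = C(n,j)·p₀^j·(1−p₀)^(n−j); p = Σ P(X=j) over j with P(X=j) ≤ P(X=4)
p-value (two-sided) = 0.49870
At α=0.01: p ≥ α → fail to reject H₀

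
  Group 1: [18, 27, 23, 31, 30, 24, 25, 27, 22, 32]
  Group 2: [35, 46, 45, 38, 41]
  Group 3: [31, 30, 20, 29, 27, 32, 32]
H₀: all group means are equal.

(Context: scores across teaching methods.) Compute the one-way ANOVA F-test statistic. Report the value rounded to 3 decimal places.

test statistic = 20.319

Group means [25.90, 41.00, 28.71], grand mean 30.227
SSB = Σnᵢ(x̄ᵢ−x̄)² = 783.535; SSW = ΣΣ(x−x̄ᵢ)² = 366.329
MSB = 783.535/2 = 391.7675; MSW = 366.329/19 = 19.2805
F = MSB/MSW = 20.3194
df = (2, 19)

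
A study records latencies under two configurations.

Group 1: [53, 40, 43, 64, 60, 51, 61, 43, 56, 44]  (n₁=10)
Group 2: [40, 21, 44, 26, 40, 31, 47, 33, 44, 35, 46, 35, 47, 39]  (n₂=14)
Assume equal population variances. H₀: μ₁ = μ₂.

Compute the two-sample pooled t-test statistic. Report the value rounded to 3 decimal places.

test statistic = 4.025

x̄₁=51.500, s₁=8.657, n₁=10
x̄₂=37.714, s₂=7.995, n₂=14
s_p² = [9·8.657² + 13·7.995²]/22 = 68.4253
SE = √(s_p²·(1/10+1/14)) = 3.4249
t = (51.500−37.714)/3.4249 = 4.0251
df = 22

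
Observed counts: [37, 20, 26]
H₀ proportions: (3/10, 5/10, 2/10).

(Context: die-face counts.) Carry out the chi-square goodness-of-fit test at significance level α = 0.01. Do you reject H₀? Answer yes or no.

reject H₀: yes

n = 83; E_i = n·p_i = [24.90, 41.50, 16.60]
χ² = (37−24.90)²/24.90 + (20−41.50)²/41.50 + (26−16.60)²/16.60 = 22.3414
df = 2
p-value (upper-tail) = 0.00001
At α=0.01: p < α → reject H₀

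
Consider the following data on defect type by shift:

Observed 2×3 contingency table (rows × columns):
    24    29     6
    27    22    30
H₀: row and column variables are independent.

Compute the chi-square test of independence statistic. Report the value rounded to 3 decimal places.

test statistic = 14.544

Row totals [59, 79], col totals [51, 51, 36], n=138
χ² = (24−21.80)²/21.80 + (29−21.80)²/21.80 + (6−15.39)²/15.39 + (27−29.20)²/29.20 + (22−29.20)²/29.20 + (30−20.61)²/20.61 = 14.5442
df = 2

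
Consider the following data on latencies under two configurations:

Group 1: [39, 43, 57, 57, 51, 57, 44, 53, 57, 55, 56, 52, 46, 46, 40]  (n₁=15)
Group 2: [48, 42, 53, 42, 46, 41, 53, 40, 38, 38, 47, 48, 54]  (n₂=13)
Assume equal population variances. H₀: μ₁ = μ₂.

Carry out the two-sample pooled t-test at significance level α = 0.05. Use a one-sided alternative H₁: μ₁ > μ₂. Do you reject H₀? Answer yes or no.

reject H₀: yes

x̄₁=50.200, s₁=6.592, n₁=15
x̄₂=45.385, s₂=5.679, n₂=13
s_p² = [14·6.592² + 12·5.679²]/26 = 38.2876
SE = √(s_p²·(1/15+1/13)) = 2.3447
t = (50.200−45.385)/2.3447 = 2.0537
df = 26
p-value (one-sided, H₁ greater) = 0.02509
At α=0.05: p < α → reject H₀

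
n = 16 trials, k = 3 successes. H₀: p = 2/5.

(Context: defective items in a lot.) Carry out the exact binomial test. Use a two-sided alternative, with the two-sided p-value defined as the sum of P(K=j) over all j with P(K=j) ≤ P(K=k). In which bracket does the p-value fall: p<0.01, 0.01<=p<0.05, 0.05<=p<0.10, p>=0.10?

Exact binomial: n=16, k=3, p₀=2/5=0.4000
P(X=j) = C(n,j)·p₀^j·(1−p₀)^(n−j); p = Σ P(X=j) over j with P(X=j) ≤ P(X=3)
p-value (two-sided) = 0.12347
→ bracket: p>=0.10

p-value bracket: p>=0.10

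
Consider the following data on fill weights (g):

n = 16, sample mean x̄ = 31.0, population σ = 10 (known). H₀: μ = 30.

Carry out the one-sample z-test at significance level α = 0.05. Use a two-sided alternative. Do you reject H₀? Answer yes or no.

SE = σ/√n = 10/√16 = 2.5000
z = (x̄−μ₀)/SE = (31.0−30)/2.5000 = 0.4000
p-value (two-sided) = 0.68916
At α=0.05: p ≥ α → fail to reject H₀

reject H₀: no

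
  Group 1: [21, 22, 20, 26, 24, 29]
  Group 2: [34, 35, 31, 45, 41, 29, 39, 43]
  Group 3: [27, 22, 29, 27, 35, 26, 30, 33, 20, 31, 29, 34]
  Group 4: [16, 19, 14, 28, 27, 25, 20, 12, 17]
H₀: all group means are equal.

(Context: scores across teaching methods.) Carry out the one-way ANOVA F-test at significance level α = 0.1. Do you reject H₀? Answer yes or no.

reject H₀: yes

Group means [23.67, 37.12, 28.58, 19.78], grand mean 27.429
SSB = Σnᵢ(x̄ᵢ−x̄)² = 1379.891; SSW = ΣΣ(x−x̄ᵢ)² = 780.681
MSB = 1379.891/3 = 459.9636; MSW = 780.681/31 = 25.1832
F = MSB/MSW = 18.2647
df = (3, 31)
p-value (upper-tail) = 0.00000
At α=0.1: p < α → reject H₀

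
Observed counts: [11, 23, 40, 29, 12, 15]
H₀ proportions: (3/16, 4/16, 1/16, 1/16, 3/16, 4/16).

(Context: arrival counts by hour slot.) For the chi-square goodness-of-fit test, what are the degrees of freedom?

degrees of freedom = 5

df = k − 1 = 6 − 1 = 5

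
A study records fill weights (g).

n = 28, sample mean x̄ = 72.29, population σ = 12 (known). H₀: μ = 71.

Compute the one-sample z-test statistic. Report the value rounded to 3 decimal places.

SE = σ/√n = 12/√28 = 2.2678
z = (x̄−μ₀)/SE = (72.29−71)/2.2678 = 0.5688

test statistic = 0.569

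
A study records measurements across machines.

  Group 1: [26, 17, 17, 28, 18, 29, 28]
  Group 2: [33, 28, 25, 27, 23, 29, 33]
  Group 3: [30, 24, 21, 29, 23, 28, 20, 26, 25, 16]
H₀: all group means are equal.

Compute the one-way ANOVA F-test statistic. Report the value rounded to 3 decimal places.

Group means [23.29, 28.29, 24.20], grand mean 25.125
SSB = Σnᵢ(x̄ᵢ−x̄)² = 102.168; SSW = ΣΣ(x−x̄ᵢ)² = 448.457
MSB = 102.168/2 = 51.0839; MSW = 448.457/21 = 21.3551
F = MSB/MSW = 2.3921
df = (2, 21)

test statistic = 2.392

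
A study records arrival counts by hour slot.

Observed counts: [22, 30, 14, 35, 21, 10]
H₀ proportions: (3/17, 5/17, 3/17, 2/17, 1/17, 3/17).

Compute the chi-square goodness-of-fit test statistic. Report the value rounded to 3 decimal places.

test statistic = 60.345

n = 132; E_i = n·p_i = [23.29, 38.82, 23.29, 15.53, 7.76, 23.29]
χ² = (22−23.29)²/23.29 + (30−38.82)²/38.82 + (14−23.29)²/23.29 + (35−15.53)²/15.53 + (21−7.76)²/7.76 + (10−23.29)²/23.29 = 60.3447
df = 5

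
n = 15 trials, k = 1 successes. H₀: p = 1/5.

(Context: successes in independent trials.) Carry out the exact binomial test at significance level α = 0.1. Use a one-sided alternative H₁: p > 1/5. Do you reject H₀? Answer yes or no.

reject H₀: no

Exact binomial: n=15, k=1, p₀=1/5=0.2000
P(X≥1) from Σ C(n,i)·p₀^i·(1−p₀)^(n−i)
p-value (one-sided, H₁ greater) = 0.96482
At α=0.1: p ≥ α → fail to reject H₀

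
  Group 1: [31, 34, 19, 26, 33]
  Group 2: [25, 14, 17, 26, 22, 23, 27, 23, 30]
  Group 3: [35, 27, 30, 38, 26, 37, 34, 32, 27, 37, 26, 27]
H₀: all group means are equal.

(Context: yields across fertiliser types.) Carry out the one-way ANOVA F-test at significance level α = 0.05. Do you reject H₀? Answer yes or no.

reject H₀: yes

Group means [28.60, 23.00, 31.33], grand mean 27.923
SSB = Σnᵢ(x̄ᵢ−x̄)² = 359.979; SSW = ΣΣ(x−x̄ᵢ)² = 593.867
MSB = 359.979/2 = 179.9897; MSW = 593.867/23 = 25.8203
F = MSB/MSW = 6.9709
df = (2, 23)
p-value (upper-tail) = 0.00430
At α=0.05: p < α → reject H₀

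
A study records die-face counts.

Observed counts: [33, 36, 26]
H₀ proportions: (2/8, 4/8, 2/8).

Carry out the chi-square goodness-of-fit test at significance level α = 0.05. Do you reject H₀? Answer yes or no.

reject H₀: yes

n = 95; E_i = n·p_i = [23.75, 47.50, 23.75]
χ² = (33−23.75)²/23.75 + (36−47.50)²/47.50 + (26−23.75)²/23.75 = 6.6000
df = 2
p-value (upper-tail) = 0.03688
At α=0.05: p < α → reject H₀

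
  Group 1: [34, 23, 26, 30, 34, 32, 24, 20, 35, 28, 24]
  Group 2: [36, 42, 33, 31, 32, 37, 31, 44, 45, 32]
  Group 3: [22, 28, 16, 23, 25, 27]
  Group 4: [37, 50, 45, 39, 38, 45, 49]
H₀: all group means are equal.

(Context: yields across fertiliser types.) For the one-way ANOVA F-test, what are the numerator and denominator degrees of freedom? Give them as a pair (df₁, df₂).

degrees of freedom = [3, 30]

k = 4 groups, N = 34 total
df = (k−1, N−k) = (4−1, 34−4) = (3, 30)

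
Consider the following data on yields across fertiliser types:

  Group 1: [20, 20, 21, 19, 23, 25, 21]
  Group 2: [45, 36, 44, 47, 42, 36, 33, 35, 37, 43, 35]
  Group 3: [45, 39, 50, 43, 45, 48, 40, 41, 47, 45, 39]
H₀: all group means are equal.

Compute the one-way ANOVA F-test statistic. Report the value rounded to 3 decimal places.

Group means [21.29, 39.36, 43.82], grand mean 36.690
SSB = Σnᵢ(x̄ᵢ−x̄)² = 2298.597; SSW = ΣΣ(x−x̄ᵢ)² = 403.610
MSB = 2298.597/2 = 1149.2983; MSW = 403.610/26 = 15.5235
F = MSB/MSW = 74.0361
df = (2, 26)

test statistic = 74.036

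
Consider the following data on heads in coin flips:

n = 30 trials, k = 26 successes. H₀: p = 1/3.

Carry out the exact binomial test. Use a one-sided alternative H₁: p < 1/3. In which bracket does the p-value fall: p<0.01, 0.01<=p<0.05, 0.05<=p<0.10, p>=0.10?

p-value bracket: p>=0.10

Exact binomial: n=30, k=26, p₀=1/3=0.3333
P(X≤26) from Σ C(n,i)·p₀^i·(1−p₀)^(n−i)
p-value (one-sided, H₁ less) = 1.00000
→ bracket: p>=0.10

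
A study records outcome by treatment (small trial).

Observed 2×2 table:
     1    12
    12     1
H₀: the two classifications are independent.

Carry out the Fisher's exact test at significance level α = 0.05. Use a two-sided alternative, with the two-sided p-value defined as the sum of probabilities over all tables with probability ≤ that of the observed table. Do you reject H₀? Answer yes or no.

reject H₀: yes

Margins: r₁=13, r₂=13, c₁=13, c₂=13, n=26
p_obs = C(13,1)·C(13,12)/C(26,13); sum pmf over tables with pmf ≤ p_obs
p-value (two-sided) = 0.00003
At α=0.05: p < α → reject H₀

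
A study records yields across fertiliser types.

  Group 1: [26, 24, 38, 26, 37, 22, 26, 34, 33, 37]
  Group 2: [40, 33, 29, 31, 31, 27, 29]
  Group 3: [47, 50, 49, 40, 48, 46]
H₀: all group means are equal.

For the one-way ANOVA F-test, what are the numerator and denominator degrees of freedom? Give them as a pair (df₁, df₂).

degrees of freedom = [2, 20]

k = 3 groups, N = 23 total
df = (k−1, N−k) = (3−1, 23−3) = (2, 20)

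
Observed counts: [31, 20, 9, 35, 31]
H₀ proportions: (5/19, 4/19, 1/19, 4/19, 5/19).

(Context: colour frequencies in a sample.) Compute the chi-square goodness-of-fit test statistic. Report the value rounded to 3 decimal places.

n = 126; E_i = n·p_i = [33.16, 26.53, 6.63, 26.53, 33.16]
χ² = (31−33.16)²/33.16 + (20−26.53)²/26.53 + (9−6.63)²/6.63 + (35−26.53)²/26.53 + (31−33.16)²/33.16 = 5.4393
df = 4

test statistic = 5.439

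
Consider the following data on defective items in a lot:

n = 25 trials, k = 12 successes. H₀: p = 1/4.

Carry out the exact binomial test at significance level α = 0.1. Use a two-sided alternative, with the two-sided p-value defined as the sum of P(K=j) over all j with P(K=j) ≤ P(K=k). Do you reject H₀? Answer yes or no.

reject H₀: yes

Exact binomial: n=25, k=12, p₀=1/4=0.2500
P(X=j) = C(n,j)·p₀^j·(1−p₀)^(n−j); p = Σ P(X=j) over j with P(X=j) ≤ P(X=12)
p-value (two-sided) = 0.01776
At α=0.1: p < α → reject H₀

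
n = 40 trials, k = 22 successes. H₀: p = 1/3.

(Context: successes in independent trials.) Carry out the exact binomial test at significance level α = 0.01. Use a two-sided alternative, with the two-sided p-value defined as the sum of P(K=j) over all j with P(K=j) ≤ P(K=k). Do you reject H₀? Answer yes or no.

reject H₀: yes

Exact binomial: n=40, k=22, p₀=1/3=0.3333
P(X=j) = C(n,j)·p₀^j·(1−p₀)^(n−j); p = Σ P(X=j) over j with P(X=j) ≤ P(X=22)
p-value (two-sided) = 0.00640
At α=0.01: p < α → reject H₀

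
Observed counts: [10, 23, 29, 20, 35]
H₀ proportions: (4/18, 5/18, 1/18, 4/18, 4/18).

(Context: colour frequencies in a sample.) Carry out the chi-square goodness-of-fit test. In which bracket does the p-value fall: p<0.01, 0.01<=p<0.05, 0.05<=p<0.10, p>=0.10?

p-value bracket: p<0.01

n = 117; E_i = n·p_i = [26.00, 32.50, 6.50, 26.00, 26.00]
χ² = (10−26.00)²/26.00 + (23−32.50)²/32.50 + (29−6.50)²/6.50 + (20−26.00)²/26.00 + (35−26.00)²/26.00 = 95.0077
df = 4
p-value (upper-tail) = 0.00000
→ bracket: p<0.01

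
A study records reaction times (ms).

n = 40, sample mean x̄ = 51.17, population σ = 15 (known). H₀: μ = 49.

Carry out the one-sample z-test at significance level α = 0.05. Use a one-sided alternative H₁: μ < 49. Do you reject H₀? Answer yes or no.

SE = σ/√n = 15/√40 = 2.3717
z = (x̄−μ₀)/SE = (51.17−49)/2.3717 = 0.9150
p-value (one-sided, H₁ less) = 0.81989
At α=0.05: p ≥ α → fail to reject H₀

reject H₀: no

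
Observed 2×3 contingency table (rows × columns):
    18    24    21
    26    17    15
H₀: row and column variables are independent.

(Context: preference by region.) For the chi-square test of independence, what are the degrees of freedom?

df = (r−1)(c−1) = (2−1)·(3−1) = 2

degrees of freedom = 2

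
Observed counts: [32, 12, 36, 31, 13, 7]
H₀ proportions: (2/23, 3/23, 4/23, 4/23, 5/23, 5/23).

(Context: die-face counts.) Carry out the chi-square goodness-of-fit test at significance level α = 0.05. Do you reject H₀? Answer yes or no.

reject H₀: yes

n = 131; E_i = n·p_i = [11.39, 17.09, 22.78, 22.78, 28.48, 28.48]
χ² = (32−11.39)²/11.39 + (12−17.09)²/17.09 + (36−22.78)²/22.78 + (31−22.78)²/22.78 + (13−28.48)²/28.48 + (7−28.48)²/28.48 = 74.0424
df = 5
p-value (upper-tail) = 0.00000
At α=0.05: p < α → reject H₀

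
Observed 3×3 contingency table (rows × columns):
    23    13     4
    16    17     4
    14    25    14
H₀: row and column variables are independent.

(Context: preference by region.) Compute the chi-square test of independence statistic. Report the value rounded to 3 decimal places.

test statistic = 11.573

Row totals [40, 37, 53], col totals [53, 55, 22], n=130
χ² = (23−16.31)²/16.31 + (13−16.92)²/16.92 + (4−6.77)²/6.77 + (16−15.08)²/15.08 + (17−15.65)²/15.65 + (4−6.26)²/6.26 + (14−21.61)²/21.61 + (25−22.42)²/22.42 + (14−8.97)²/8.97 = 11.5732
df = 4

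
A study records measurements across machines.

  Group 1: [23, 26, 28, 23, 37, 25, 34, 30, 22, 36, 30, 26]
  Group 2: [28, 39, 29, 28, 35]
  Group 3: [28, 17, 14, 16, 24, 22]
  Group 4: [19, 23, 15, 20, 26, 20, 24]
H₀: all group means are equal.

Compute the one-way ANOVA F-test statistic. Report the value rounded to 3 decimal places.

Group means [28.33, 31.80, 20.17, 21.00], grand mean 25.567
SSB = Σnᵢ(x̄ᵢ−x̄)² = 607.067; SSW = ΣΣ(x−x̄ᵢ)² = 614.300
MSB = 607.067/3 = 202.3556; MSW = 614.300/26 = 23.6269
F = MSB/MSW = 8.5646
df = (3, 26)

test statistic = 8.565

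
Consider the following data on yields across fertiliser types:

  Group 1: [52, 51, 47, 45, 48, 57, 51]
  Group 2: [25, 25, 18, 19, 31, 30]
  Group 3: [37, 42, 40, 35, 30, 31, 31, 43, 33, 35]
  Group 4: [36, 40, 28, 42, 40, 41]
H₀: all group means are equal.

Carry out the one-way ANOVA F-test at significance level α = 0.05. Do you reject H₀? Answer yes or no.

Group means [50.14, 24.67, 35.70, 37.83], grand mean 37.345
SSB = Σnᵢ(x̄ᵢ−x̄)² = 2139.428; SSW = ΣΣ(x−x̄ᵢ)² = 573.124
MSB = 2139.428/3 = 713.1426; MSW = 573.124/25 = 22.9250
F = MSB/MSW = 31.1077
df = (3, 25)
p-value (upper-tail) = 0.00000
At α=0.05: p < α → reject H₀

reject H₀: yes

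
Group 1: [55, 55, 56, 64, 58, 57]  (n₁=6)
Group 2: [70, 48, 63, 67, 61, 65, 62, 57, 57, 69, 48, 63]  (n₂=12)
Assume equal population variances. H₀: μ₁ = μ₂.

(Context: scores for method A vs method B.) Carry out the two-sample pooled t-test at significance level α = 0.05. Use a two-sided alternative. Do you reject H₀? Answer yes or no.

x̄₁=57.500, s₁=3.391, n₁=6
x̄₂=60.833, s₂=7.234, n₂=12
s_p² = [5·3.391² + 11·7.234²]/16 = 39.5729
SE = √(s_p²·(1/6+1/12)) = 3.1454
t = (57.500−60.833)/3.1454 = -1.0598
df = 16
p-value (two-sided) = 0.30499
At α=0.05: p ≥ α → fail to reject H₀

reject H₀: no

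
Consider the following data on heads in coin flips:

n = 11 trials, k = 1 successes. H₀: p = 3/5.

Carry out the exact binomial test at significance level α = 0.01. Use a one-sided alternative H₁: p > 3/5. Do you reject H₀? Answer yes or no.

Exact binomial: n=11, k=1, p₀=3/5=0.6000
P(X≥1) from Σ C(n,i)·p₀^i·(1−p₀)^(n−i)
p-value (one-sided, H₁ greater) = 0.99996
At α=0.01: p ≥ α → fail to reject H₀

reject H₀: no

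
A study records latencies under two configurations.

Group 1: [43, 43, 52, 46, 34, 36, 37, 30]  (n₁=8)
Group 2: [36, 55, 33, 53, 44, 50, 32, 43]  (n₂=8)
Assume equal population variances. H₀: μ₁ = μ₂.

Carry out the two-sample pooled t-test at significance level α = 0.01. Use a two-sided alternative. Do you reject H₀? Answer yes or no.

x̄₁=40.125, s₁=7.160, n₁=8
x̄₂=43.250, s₂=8.972, n₂=8
s_p² = [7·7.160² + 7·8.972²]/14 = 65.8839
SE = √(s_p²·(1/8+1/8)) = 4.0584
t = (40.125−43.250)/4.0584 = -0.7700
df = 14
p-value (two-sided) = 0.45410
At α=0.01: p ≥ α → fail to reject H₀

reject H₀: no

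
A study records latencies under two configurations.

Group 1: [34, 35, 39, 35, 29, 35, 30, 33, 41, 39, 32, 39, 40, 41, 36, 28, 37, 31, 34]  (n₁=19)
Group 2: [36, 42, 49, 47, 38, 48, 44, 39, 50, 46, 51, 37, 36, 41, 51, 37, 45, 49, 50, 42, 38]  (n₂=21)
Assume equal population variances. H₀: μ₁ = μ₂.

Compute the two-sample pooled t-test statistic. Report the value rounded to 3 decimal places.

x̄₁=35.158, s₁=4.018, n₁=19
x̄₂=43.619, s₂=5.417, n₂=21
s_p² = [18·4.018² + 20·5.417²]/38 = 23.0915
SE = √(s_p²·(1/19+1/21)) = 1.5215
t = (35.158−43.619)/1.5215 = -5.5611
df = 38

test statistic = -5.561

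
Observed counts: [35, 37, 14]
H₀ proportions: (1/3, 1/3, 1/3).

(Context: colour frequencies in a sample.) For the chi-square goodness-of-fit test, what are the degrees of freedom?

df = k − 1 = 3 − 1 = 2

degrees of freedom = 2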